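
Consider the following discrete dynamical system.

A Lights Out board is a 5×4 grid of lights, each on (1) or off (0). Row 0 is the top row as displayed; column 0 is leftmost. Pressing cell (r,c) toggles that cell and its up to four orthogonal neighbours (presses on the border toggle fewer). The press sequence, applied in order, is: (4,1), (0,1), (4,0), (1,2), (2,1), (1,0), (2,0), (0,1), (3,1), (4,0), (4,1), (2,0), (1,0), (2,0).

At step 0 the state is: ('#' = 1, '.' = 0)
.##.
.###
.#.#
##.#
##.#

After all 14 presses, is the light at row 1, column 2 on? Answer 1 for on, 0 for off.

0

gen 0: .##.
.###
.#.#
##.#
##.#
gen 1: .##.
.###
.#.#
#..#
..##
gen 2: #...
..##
.#.#
#..#
..##
gen 3: #...
..##
.#.#
...#
####
gen 4: #.#.
.#..
.###
...#
####
gen 5: #.#.
....
#..#
.#.#
####
gen 6: ..#.
##..
...#
.#.#
####
gen 7: ..#.
.#..
##.#
##.#
####
gen 8: ##..
....
##.#
##.#
####
gen 9: ##..
....
#..#
..##
#.##
gen 10: ##..
....
#..#
#.##
.###
gen 11: ##..
....
#..#
####
#..#
gen 12: ##..
#...
.#.#
.###
#..#
gen 13: .#..
.#..
##.#
.###
#..#
gen 14: .#..
##..
...#
####
#..#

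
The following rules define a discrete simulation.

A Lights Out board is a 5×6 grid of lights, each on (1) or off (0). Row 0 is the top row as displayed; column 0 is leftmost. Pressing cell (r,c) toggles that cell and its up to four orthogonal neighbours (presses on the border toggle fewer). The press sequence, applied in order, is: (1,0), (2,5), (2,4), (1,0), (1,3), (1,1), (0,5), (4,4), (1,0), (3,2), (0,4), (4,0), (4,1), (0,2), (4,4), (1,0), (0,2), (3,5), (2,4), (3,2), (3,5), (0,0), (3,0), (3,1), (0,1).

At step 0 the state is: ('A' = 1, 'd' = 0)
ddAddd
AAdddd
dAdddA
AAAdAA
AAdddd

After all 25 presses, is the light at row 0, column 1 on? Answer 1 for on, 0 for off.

t=0: ddAddd
AAdddd
dAdddA
AAAdAA
AAdddd
t=1: AdAddd
dddddd
AAdddA
AAAdAA
AAdddd
t=2: AdAddd
dddddA
AAddAd
AAAdAd
AAdddd
t=3: AdAddd
ddddAA
AAdAdA
AAAddd
AAdddd
t=4: ddAddd
AAddAA
dAdAdA
AAAddd
AAdddd
t=5: ddAAdd
AAAAdA
dAdddA
AAAddd
AAdddd
t=6: dAAAdd
dddAdA
dddddA
AAAddd
AAdddd
t=7: dAAAAA
dddAdd
dddddA
AAAddd
AAdddd
t=8: dAAAAA
dddAdd
dddddA
AAAdAd
AAdAAA
t=9: AAAAAA
AAdAdd
AddddA
AAAdAd
AAdAAA
t=10: AAAAAA
AAdAdd
AdAddA
AddAAd
AAAAAA
t=11: AAAddd
AAdAAd
AdAddA
AddAAd
AAAAAA
t=12: AAAddd
AAdAAd
AdAddA
dddAAd
ddAAAA
t=13: AAAddd
AAdAAd
AdAddA
dAdAAd
AAdAAA
t=14: AddAdd
AAAAAd
AdAddA
dAdAAd
AAdAAA
t=15: AddAdd
AAAAAd
AdAddA
dAdAdd
AAdddd
t=16: dddAdd
ddAAAd
ddAddA
dAdAdd
AAdddd
t=17: dAAddd
dddAAd
ddAddA
dAdAdd
AAdddd
t=18: dAAddd
dddAAd
ddAddd
dAdAAA
AAdddA
t=19: dAAddd
dddAdd
ddAAAA
dAdAdA
AAdddA
t=20: dAAddd
dddAdd
dddAAA
ddAddA
AAAddA
t=21: dAAddd
dddAdd
dddAAd
ddAdAd
AAAddd
t=22: AdAddd
AddAdd
dddAAd
ddAdAd
AAAddd
t=23: AdAddd
AddAdd
AddAAd
AAAdAd
dAAddd
t=24: AdAddd
AddAdd
AAdAAd
ddddAd
ddAddd
t=25: dAdddd
AAdAdd
AAdAAd
ddddAd
ddAddd

1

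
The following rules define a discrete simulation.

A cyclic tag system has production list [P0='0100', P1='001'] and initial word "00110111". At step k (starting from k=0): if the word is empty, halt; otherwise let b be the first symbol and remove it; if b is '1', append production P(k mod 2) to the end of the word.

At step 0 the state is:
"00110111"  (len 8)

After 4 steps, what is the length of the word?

11

step 0: "00110111"  (len 8)
step 1: "0110111"  (len 7)
step 2: "110111"  (len 6)
step 3: "101110100"  (len 9)
step 4: "01110100001"  (len 11)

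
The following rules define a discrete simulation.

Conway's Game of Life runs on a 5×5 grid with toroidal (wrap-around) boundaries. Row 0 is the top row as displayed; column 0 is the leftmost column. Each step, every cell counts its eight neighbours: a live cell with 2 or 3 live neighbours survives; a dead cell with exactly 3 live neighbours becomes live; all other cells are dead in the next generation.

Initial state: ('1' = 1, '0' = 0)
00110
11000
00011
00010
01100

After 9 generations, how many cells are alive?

[0] 00110
11000
00011
00010
01100
[1] 10010
11000
10111
00011
01000
[2] 10101
00000
00100
01000
10110
[3] 10101
01010
00000
01010
10110
[4] 10000
11111
00000
01011
10000
[5] 00110
11111
00000
10001
11000
[6] 00000
11001
00100
11001
11110
[7] 00010
11000
00110
00001
00110
[8] 01011
01011
11111
00001
00111
[9] 01000
00000
01000
00000
00100

3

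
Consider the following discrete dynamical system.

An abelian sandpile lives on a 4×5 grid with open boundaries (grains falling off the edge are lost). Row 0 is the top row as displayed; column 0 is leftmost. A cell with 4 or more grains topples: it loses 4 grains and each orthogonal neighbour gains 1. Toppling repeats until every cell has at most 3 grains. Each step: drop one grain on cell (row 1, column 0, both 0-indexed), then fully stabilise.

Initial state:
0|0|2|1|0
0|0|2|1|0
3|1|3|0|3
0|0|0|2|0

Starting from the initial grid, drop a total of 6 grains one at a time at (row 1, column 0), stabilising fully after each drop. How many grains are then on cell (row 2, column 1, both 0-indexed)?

t=0: 0|0|2|1|0
0|0|2|1|0
3|1|3|0|3
0|0|0|2|0
t=1: 0|0|2|1|0
1|0|2|1|0
3|1|3|0|3
0|0|0|2|0
t=2: 0|0|2|1|0
2|0|2|1|0
3|1|3|0|3
0|0|0|2|0
t=3: 0|0|2|1|0
3|0|2|1|0
3|1|3|0|3
0|0|0|2|0
t=4: 1|0|2|1|0
1|1|2|1|0
0|2|3|0|3
1|0|0|2|0
t=5: 1|0|2|1|0
2|1|2|1|0
0|2|3|0|3
1|0|0|2|0
t=6: 1|0|2|1|0
3|1|2|1|0
0|2|3|0|3
1|0|0|2|0

2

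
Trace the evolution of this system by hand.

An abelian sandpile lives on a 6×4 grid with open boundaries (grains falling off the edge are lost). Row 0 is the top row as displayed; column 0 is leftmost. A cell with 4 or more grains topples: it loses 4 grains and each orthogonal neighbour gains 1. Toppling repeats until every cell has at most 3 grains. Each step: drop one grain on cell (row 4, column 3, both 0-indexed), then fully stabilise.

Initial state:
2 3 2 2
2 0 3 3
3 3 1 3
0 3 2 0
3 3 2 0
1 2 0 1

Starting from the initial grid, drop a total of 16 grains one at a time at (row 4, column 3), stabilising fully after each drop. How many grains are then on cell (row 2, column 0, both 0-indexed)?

gen 0: 2 3 2 2
2 0 3 3
3 3 1 3
0 3 2 0
3 3 2 0
1 2 0 1
gen 1: 2 3 2 2
2 0 3 3
3 3 1 3
0 3 2 0
3 3 2 1
1 2 0 1
gen 2: 2 3 2 2
2 0 3 3
3 3 1 3
0 3 2 0
3 3 2 2
1 2 0 1
gen 3: 2 3 2 2
2 0 3 3
3 3 1 3
0 3 2 0
3 3 2 3
1 2 0 1
gen 4: 2 3 2 2
2 0 3 3
3 3 1 3
0 3 2 1
3 3 3 0
1 2 0 2
gen 5: 2 3 2 2
2 0 3 3
3 3 1 3
0 3 2 1
3 3 3 1
1 2 0 2
gen 6: 2 3 2 2
2 0 3 3
3 3 1 3
0 3 2 1
3 3 3 2
1 2 0 2
gen 7: 2 3 2 2
2 0 3 3
3 3 1 3
0 3 2 1
3 3 3 3
1 2 0 2
gen 8: 2 3 2 2
3 1 3 3
0 1 3 3
3 2 0 3
0 2 2 1
2 3 1 3
gen 9: 2 3 2 2
3 1 3 3
0 1 3 3
3 2 0 3
0 2 2 2
2 3 1 3
gen 10: 2 3 2 2
3 1 3 3
0 1 3 3
3 2 0 3
0 2 2 3
2 3 1 3
gen 11: 2 3 3 3
3 2 1 1
0 2 1 2
3 2 2 1
0 2 3 2
2 3 2 0
gen 12: 2 3 3 3
3 2 1 1
0 2 1 2
3 2 2 1
0 2 3 3
2 3 2 0
gen 13: 2 3 3 3
3 2 1 1
0 2 1 2
3 2 3 2
0 3 0 1
2 3 3 1
gen 14: 2 3 3 3
3 2 1 1
0 2 1 2
3 2 3 2
0 3 0 2
2 3 3 1
gen 15: 2 3 3 3
3 2 1 1
0 2 1 2
3 2 3 2
0 3 0 3
2 3 3 1
gen 16: 2 3 3 3
3 2 1 1
0 2 1 2
3 2 3 3
0 3 1 0
2 3 3 2

0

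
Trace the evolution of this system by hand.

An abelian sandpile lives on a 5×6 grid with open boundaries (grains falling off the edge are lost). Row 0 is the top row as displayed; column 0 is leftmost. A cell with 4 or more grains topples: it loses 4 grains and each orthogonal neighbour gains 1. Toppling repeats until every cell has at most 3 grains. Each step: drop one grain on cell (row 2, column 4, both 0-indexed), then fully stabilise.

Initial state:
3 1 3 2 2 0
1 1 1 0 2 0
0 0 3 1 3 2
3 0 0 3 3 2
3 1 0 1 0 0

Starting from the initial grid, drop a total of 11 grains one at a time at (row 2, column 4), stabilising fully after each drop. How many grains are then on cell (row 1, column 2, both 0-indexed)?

k=0  3 1 3 2 2 0
1 1 1 0 2 0
0 0 3 1 3 2
3 0 0 3 3 2
3 1 0 1 0 0
k=1  3 1 3 2 2 0
1 1 1 0 3 0
0 0 3 3 1 3
3 0 1 0 1 3
3 1 0 2 1 0
k=2  3 1 3 2 2 0
1 1 1 0 3 0
0 0 3 3 2 3
3 0 1 0 1 3
3 1 0 2 1 0
k=3  3 1 3 2 2 0
1 1 1 0 3 0
0 0 3 3 3 3
3 0 1 0 1 3
3 1 0 2 1 0
k=4  3 1 3 2 3 0
1 1 2 2 0 2
0 1 0 1 3 1
3 0 2 1 3 0
3 1 0 2 1 1
k=5  3 1 3 2 3 0
1 1 2 2 1 2
0 1 0 2 1 2
3 0 2 2 0 1
3 1 0 2 2 1
k=6  3 1 3 2 3 0
1 1 2 2 1 2
0 1 0 2 2 2
3 0 2 2 0 1
3 1 0 2 2 1
k=7  3 1 3 2 3 0
1 1 2 2 1 2
0 1 0 2 3 2
3 0 2 2 0 1
3 1 0 2 2 1
k=8  3 1 3 2 3 0
1 1 2 2 2 2
0 1 0 3 0 3
3 0 2 2 1 1
3 1 0 2 2 1
k=9  3 1 3 2 3 0
1 1 2 2 2 2
0 1 0 3 1 3
3 0 2 2 1 1
3 1 0 2 2 1
k=10  3 1 3 2 3 0
1 1 2 2 2 2
0 1 0 3 2 3
3 0 2 2 1 1
3 1 0 2 2 1
k=11  3 1 3 2 3 0
1 1 2 2 2 2
0 1 0 3 3 3
3 0 2 2 1 1
3 1 0 2 2 1

2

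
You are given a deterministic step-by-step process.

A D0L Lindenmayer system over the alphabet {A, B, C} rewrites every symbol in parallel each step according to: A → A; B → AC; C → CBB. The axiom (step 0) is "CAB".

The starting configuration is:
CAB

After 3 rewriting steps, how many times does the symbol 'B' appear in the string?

k=0  CAB
k=1  CBBAAC
k=2  CBBACACAACBB
k=3  CBBACACACBBACBBAACBBACAC

8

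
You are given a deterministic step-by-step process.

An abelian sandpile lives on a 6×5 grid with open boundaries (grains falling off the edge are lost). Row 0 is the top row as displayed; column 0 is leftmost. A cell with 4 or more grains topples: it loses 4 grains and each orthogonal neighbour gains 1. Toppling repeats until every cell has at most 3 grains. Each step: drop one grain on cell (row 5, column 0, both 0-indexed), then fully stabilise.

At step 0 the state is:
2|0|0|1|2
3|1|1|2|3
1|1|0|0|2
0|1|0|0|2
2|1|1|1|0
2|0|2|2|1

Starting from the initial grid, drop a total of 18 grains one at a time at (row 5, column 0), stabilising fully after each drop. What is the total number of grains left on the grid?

k=0  2|0|0|1|2
3|1|1|2|3
1|1|0|0|2
0|1|0|0|2
2|1|1|1|0
2|0|2|2|1
k=1  2|0|0|1|2
3|1|1|2|3
1|1|0|0|2
0|1|0|0|2
2|1|1|1|0
3|0|2|2|1
k=2  2|0|0|1|2
3|1|1|2|3
1|1|0|0|2
0|1|0|0|2
3|1|1|1|0
0|1|2|2|1
k=3  2|0|0|1|2
3|1|1|2|3
1|1|0|0|2
0|1|0|0|2
3|1|1|1|0
1|1|2|2|1
k=4  2|0|0|1|2
3|1|1|2|3
1|1|0|0|2
0|1|0|0|2
3|1|1|1|0
2|1|2|2|1
k=5  2|0|0|1|2
3|1|1|2|3
1|1|0|0|2
0|1|0|0|2
3|1|1|1|0
3|1|2|2|1
k=6  2|0|0|1|2
3|1|1|2|3
1|1|0|0|2
1|1|0|0|2
0|2|1|1|0
1|2|2|2|1
k=7  2|0|0|1|2
3|1|1|2|3
1|1|0|0|2
1|1|0|0|2
0|2|1|1|0
2|2|2|2|1
k=8  2|0|0|1|2
3|1|1|2|3
1|1|0|0|2
1|1|0|0|2
0|2|1|1|0
3|2|2|2|1
k=9  2|0|0|1|2
3|1|1|2|3
1|1|0|0|2
1|1|0|0|2
1|2|1|1|0
0|3|2|2|1
k=10  2|0|0|1|2
3|1|1|2|3
1|1|0|0|2
1|1|0|0|2
1|2|1|1|0
1|3|2|2|1
k=11  2|0|0|1|2
3|1|1|2|3
1|1|0|0|2
1|1|0|0|2
1|2|1|1|0
2|3|2|2|1
k=12  2|0|0|1|2
3|1|1|2|3
1|1|0|0|2
1|1|0|0|2
1|2|1|1|0
3|3|2|2|1
k=13  2|0|0|1|2
3|1|1|2|3
1|1|0|0|2
1|1|0|0|2
2|3|1|1|0
1|0|3|2|1
k=14  2|0|0|1|2
3|1|1|2|3
1|1|0|0|2
1|1|0|0|2
2|3|1|1|0
2|0|3|2|1
k=15  2|0|0|1|2
3|1|1|2|3
1|1|0|0|2
1|1|0|0|2
2|3|1|1|0
3|0|3|2|1
k=16  2|0|0|1|2
3|1|1|2|3
1|1|0|0|2
1|1|0|0|2
3|3|1|1|0
0|1|3|2|1
k=17  2|0|0|1|2
3|1|1|2|3
1|1|0|0|2
1|1|0|0|2
3|3|1|1|0
1|1|3|2|1
k=18  2|0|0|1|2
3|1|1|2|3
1|1|0|0|2
1|1|0|0|2
3|3|1|1|0
2|1|3|2|1

40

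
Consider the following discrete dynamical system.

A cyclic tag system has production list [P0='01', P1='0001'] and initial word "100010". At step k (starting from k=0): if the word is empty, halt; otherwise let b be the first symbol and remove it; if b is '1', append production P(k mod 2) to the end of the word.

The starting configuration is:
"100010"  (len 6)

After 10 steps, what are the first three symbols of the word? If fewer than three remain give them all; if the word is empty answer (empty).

step 0: "100010"  (len 6)
step 1: "0001001"  (len 7)
step 2: "001001"  (len 6)
step 3: "01001"  (len 5)
step 4: "1001"  (len 4)
step 5: "00101"  (len 5)
step 6: "0101"  (len 4)
step 7: "101"  (len 3)
step 8: "010001"  (len 6)
step 9: "10001"  (len 5)
step 10: "00010001"  (len 8)

000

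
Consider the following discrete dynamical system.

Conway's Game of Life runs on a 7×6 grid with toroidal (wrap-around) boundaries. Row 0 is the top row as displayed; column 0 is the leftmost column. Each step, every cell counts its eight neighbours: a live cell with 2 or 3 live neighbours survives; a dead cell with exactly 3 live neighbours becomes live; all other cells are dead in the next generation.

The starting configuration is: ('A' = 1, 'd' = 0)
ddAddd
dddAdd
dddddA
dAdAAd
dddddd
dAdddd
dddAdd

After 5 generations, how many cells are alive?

[0] ddAddd
dddAdd
dddddA
dAdAAd
dddddd
dAdddd
dddAdd
[1] ddAAdd
dddddd
ddAAdd
ddddAd
ddAddd
dddddd
ddAddd
[2] ddAAdd
dddddd
dddAdd
ddAddd
dddddd
dddddd
ddAAdd
[3] ddAAdd
ddAAdd
dddddd
dddddd
dddddd
dddddd
ddAAdd
[4] dAddAd
ddAAdd
dddddd
dddddd
dddddd
dddddd
ddAAdd
[5] dAddAd
ddAAdd
dddddd
dddddd
dddddd
dddddd
ddAAdd

6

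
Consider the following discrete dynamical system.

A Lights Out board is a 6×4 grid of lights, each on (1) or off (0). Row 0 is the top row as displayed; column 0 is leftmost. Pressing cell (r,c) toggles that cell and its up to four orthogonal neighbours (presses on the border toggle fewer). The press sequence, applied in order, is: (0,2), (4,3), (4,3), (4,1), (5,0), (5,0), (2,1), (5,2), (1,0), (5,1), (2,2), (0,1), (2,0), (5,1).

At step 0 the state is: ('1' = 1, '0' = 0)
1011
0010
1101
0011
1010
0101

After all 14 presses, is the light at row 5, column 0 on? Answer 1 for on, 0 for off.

0

[0] 1011
0010
1101
0011
1010
0101
[1] 1100
0000
1101
0011
1010
0101
[2] 1100
0000
1101
0010
1001
0100
[3] 1100
0000
1101
0011
1010
0101
[4] 1100
0000
1101
0111
0100
0001
[5] 1100
0000
1101
0111
1100
1101
[6] 1100
0000
1101
0111
0100
0001
[7] 1100
0100
0011
0011
0100
0001
[8] 1100
0100
0011
0011
0110
0110
[9] 0100
1000
1011
0011
0110
0110
[10] 0100
1000
1011
0011
0010
1000
[11] 0100
1010
1100
0001
0010
1000
[12] 1010
1110
1100
0001
0010
1000
[13] 1010
0110
0000
1001
0010
1000
[14] 1010
0110
0000
1001
0110
0110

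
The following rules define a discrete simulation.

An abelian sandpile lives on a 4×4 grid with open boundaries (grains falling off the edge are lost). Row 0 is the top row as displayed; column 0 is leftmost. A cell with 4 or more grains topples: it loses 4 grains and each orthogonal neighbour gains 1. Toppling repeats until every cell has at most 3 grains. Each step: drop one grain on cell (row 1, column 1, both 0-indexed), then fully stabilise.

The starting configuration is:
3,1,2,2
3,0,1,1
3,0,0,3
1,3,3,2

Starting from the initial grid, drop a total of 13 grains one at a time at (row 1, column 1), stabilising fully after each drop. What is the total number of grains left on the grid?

32

t=0: 3,1,2,2
3,0,1,1
3,0,0,3
1,3,3,2
t=1: 3,1,2,2
3,1,1,1
3,0,0,3
1,3,3,2
t=2: 3,1,2,2
3,2,1,1
3,0,0,3
1,3,3,2
t=3: 3,1,2,2
3,3,1,1
3,0,0,3
1,3,3,2
t=4: 0,3,2,2
2,1,2,1
0,2,0,3
2,3,3,2
t=5: 0,3,2,2
2,2,2,1
0,2,0,3
2,3,3,2
t=6: 0,3,2,2
2,3,2,1
0,2,0,3
2,3,3,2
t=7: 1,0,3,2
3,1,3,1
0,3,0,3
2,3,3,2
t=8: 1,0,3,2
3,2,3,1
0,3,0,3
2,3,3,2
t=9: 1,0,3,2
3,3,3,1
0,3,0,3
2,3,3,2
t=10: 2,2,0,3
0,3,1,2
2,1,3,3
3,1,0,3
t=11: 2,3,0,3
1,0,2,2
2,2,3,3
3,1,0,3
t=12: 2,3,0,3
1,1,2,2
2,2,3,3
3,1,0,3
t=13: 2,3,0,3
1,2,2,2
2,2,3,3
3,1,0,3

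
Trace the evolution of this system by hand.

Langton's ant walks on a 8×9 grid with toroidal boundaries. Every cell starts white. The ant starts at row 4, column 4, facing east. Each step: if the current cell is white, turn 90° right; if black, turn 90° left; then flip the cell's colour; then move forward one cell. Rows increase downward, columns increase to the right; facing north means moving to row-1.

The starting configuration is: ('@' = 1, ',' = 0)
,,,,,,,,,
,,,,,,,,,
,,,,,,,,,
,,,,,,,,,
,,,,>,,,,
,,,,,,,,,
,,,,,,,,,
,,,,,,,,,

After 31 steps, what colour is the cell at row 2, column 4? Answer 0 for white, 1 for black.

1

t=0: ,,,,,,,,,
,,,,,,,,,
,,,,,,,,,
,,,,,,,,,
,,,,>,,,,
,,,,,,,,,
,,,,,,,,,
,,,,,,,,,
t=1: ,,,,,,,,,
,,,,,,,,,
,,,,,,,,,
,,,,,,,,,
,,,,@,,,,
,,,,v,,,,
,,,,,,,,,
,,,,,,,,,
t=2: ,,,,,,,,,
,,,,,,,,,
,,,,,,,,,
,,,,,,,,,
,,,,@,,,,
,,,<@,,,,
,,,,,,,,,
,,,,,,,,,
t=3: ,,,,,,,,,
,,,,,,,,,
,,,,,,,,,
,,,,,,,,,
,,,^@,,,,
,,,@@,,,,
,,,,,,,,,
,,,,,,,,,
t=4: ,,,,,,,,,
,,,,,,,,,
,,,,,,,,,
,,,,,,,,,
,,,@>,,,,
,,,@@,,,,
,,,,,,,,,
,,,,,,,,,
t=5: ,,,,,,,,,
,,,,,,,,,
,,,,,,,,,
,,,,^,,,,
,,,@,,,,,
,,,@@,,,,
,,,,,,,,,
,,,,,,,,,
t=6: ,,,,,,,,,
,,,,,,,,,
,,,,,,,,,
,,,,@>,,,
,,,@,,,,,
,,,@@,,,,
,,,,,,,,,
,,,,,,,,,
t=7: ,,,,,,,,,
,,,,,,,,,
,,,,,,,,,
,,,,@@,,,
,,,@,v,,,
,,,@@,,,,
,,,,,,,,,
,,,,,,,,,
t=8: ,,,,,,,,,
,,,,,,,,,
,,,,,,,,,
,,,,@@,,,
,,,@<@,,,
,,,@@,,,,
,,,,,,,,,
,,,,,,,,,
t=9: ,,,,,,,,,
,,,,,,,,,
,,,,,,,,,
,,,,^@,,,
,,,@@@,,,
,,,@@,,,,
,,,,,,,,,
,,,,,,,,,
t=10: ,,,,,,,,,
,,,,,,,,,
,,,,,,,,,
,,,<,@,,,
,,,@@@,,,
,,,@@,,,,
,,,,,,,,,
,,,,,,,,,
t=11: ,,,,,,,,,
,,,,,,,,,
,,,^,,,,,
,,,@,@,,,
,,,@@@,,,
,,,@@,,,,
,,,,,,,,,
,,,,,,,,,
t=12: ,,,,,,,,,
,,,,,,,,,
,,,@>,,,,
,,,@,@,,,
,,,@@@,,,
,,,@@,,,,
,,,,,,,,,
,,,,,,,,,
t=13: ,,,,,,,,,
,,,,,,,,,
,,,@@,,,,
,,,@v@,,,
,,,@@@,,,
,,,@@,,,,
,,,,,,,,,
,,,,,,,,,
t=14: ,,,,,,,,,
,,,,,,,,,
,,,@@,,,,
,,,<@@,,,
,,,@@@,,,
,,,@@,,,,
,,,,,,,,,
,,,,,,,,,
t=15: ,,,,,,,,,
,,,,,,,,,
,,,@@,,,,
,,,,@@,,,
,,,v@@,,,
,,,@@,,,,
,,,,,,,,,
,,,,,,,,,
t=16: ,,,,,,,,,
,,,,,,,,,
,,,@@,,,,
,,,,@@,,,
,,,,>@,,,
,,,@@,,,,
,,,,,,,,,
,,,,,,,,,
t=17: ,,,,,,,,,
,,,,,,,,,
,,,@@,,,,
,,,,^@,,,
,,,,,@,,,
,,,@@,,,,
,,,,,,,,,
,,,,,,,,,
t=18: ,,,,,,,,,
,,,,,,,,,
,,,@@,,,,
,,,<,@,,,
,,,,,@,,,
,,,@@,,,,
,,,,,,,,,
,,,,,,,,,
t=19: ,,,,,,,,,
,,,,,,,,,
,,,^@,,,,
,,,@,@,,,
,,,,,@,,,
,,,@@,,,,
,,,,,,,,,
,,,,,,,,,
t=20: ,,,,,,,,,
,,,,,,,,,
,,<,@,,,,
,,,@,@,,,
,,,,,@,,,
,,,@@,,,,
,,,,,,,,,
,,,,,,,,,
t=21: ,,,,,,,,,
,,^,,,,,,
,,@,@,,,,
,,,@,@,,,
,,,,,@,,,
,,,@@,,,,
,,,,,,,,,
,,,,,,,,,
t=22: ,,,,,,,,,
,,@>,,,,,
,,@,@,,,,
,,,@,@,,,
,,,,,@,,,
,,,@@,,,,
,,,,,,,,,
,,,,,,,,,
t=23: ,,,,,,,,,
,,@@,,,,,
,,@v@,,,,
,,,@,@,,,
,,,,,@,,,
,,,@@,,,,
,,,,,,,,,
,,,,,,,,,
t=24: ,,,,,,,,,
,,@@,,,,,
,,<@@,,,,
,,,@,@,,,
,,,,,@,,,
,,,@@,,,,
,,,,,,,,,
,,,,,,,,,
t=25: ,,,,,,,,,
,,@@,,,,,
,,,@@,,,,
,,v@,@,,,
,,,,,@,,,
,,,@@,,,,
,,,,,,,,,
,,,,,,,,,
t=26: ,,,,,,,,,
,,@@,,,,,
,,,@@,,,,
,<@@,@,,,
,,,,,@,,,
,,,@@,,,,
,,,,,,,,,
,,,,,,,,,
t=27: ,,,,,,,,,
,,@@,,,,,
,^,@@,,,,
,@@@,@,,,
,,,,,@,,,
,,,@@,,,,
,,,,,,,,,
,,,,,,,,,
t=28: ,,,,,,,,,
,,@@,,,,,
,@>@@,,,,
,@@@,@,,,
,,,,,@,,,
,,,@@,,,,
,,,,,,,,,
,,,,,,,,,
t=29: ,,,,,,,,,
,,@@,,,,,
,@@@@,,,,
,@v@,@,,,
,,,,,@,,,
,,,@@,,,,
,,,,,,,,,
,,,,,,,,,
t=30: ,,,,,,,,,
,,@@,,,,,
,@@@@,,,,
,@,>,@,,,
,,,,,@,,,
,,,@@,,,,
,,,,,,,,,
,,,,,,,,,
t=31: ,,,,,,,,,
,,@@,,,,,
,@@^@,,,,
,@,,,@,,,
,,,,,@,,,
,,,@@,,,,
,,,,,,,,,
,,,,,,,,,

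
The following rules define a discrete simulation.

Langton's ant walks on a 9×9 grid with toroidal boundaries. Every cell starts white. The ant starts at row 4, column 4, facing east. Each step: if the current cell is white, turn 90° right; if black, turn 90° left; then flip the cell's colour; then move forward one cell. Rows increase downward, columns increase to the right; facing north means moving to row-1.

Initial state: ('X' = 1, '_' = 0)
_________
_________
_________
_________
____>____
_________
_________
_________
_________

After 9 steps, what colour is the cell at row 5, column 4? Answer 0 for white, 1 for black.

[0] _________
_________
_________
_________
____>____
_________
_________
_________
_________
[1] _________
_________
_________
_________
____X____
____v____
_________
_________
_________
[2] _________
_________
_________
_________
____X____
___<X____
_________
_________
_________
[3] _________
_________
_________
_________
___^X____
___XX____
_________
_________
_________
[4] _________
_________
_________
_________
___X>____
___XX____
_________
_________
_________
[5] _________
_________
_________
____^____
___X_____
___XX____
_________
_________
_________
[6] _________
_________
_________
____X>___
___X_____
___XX____
_________
_________
_________
[7] _________
_________
_________
____XX___
___X_v___
___XX____
_________
_________
_________
[8] _________
_________
_________
____XX___
___X<X___
___XX____
_________
_________
_________
[9] _________
_________
_________
____^X___
___XXX___
___XX____
_________
_________
_________

1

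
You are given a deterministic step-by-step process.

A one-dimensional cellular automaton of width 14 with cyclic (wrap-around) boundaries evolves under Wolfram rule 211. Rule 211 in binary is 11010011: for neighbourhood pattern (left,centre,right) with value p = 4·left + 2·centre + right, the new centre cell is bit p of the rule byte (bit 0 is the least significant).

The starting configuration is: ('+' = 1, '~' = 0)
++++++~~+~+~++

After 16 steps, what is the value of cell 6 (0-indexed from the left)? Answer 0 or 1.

1

gen 0: ++++++~~+~+~++
gen 1: ++++++++~~~~~+
gen 2: +++++++++++++~
gen 3: ~++++++++++++~
gen 4: +~++++++++++++
gen 5: +~~+++++++++++
gen 6: +++~++++++++++
gen 7: +++~~+++++++++
gen 8: +++++~++++++++
gen 9: +++++~~+++++++
gen 10: +++++++~++++++
gen 11: +++++++~~+++++
gen 12: +++++++++~++++
gen 13: +++++++++~~+++
gen 14: +++++++++++~++
gen 15: +++++++++++~~+
gen 16: +++++++++++++~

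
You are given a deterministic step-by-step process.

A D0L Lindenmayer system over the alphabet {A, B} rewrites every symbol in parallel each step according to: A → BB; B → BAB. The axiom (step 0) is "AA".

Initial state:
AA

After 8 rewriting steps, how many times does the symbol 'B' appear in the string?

t=0: AA
t=1: BBBB
t=2: BABBABBABBAB
t=3: BABBBBABBABBBBABBABBBBABBABBBBAB
t=4: BABBBBABBABBABBABBBBABBABBBBABBABBABBABBBBABBABBBBABBABBABBABBBBABBABBBBABBABBABBABBBBAB
t=5: BABBBBABBABBABBABBBBABBABBBBABBABBBBABBABBBBABBABBABBABBBB…BBBBABBABBABBABBBBABBABBBBABBABBBBABBABBBBABBABBABBABBBBAB  (len 240)
t=6: BABBBBABBABBABBABBBBABBABBBBABBABBBBABBABBBBABBABBABBABBBB…BBBBABBABBABBABBBBABBABBBBABBABBBBABBABBBBABBABBABBABBBBAB  (len 656)
t=7: BABBBBABBABBABBABBBBABBABBBBABBABBBBABBABBBBABBABBABBABBBB…BBBBABBABBABBABBBBABBABBBBABBABBBBABBABBBBABBABBABBABBBBAB  (len 1792)
t=8: BABBBBABBABBABBABBBBABBABBBBABBABBBBABBABBBBABBABBABBABBBB…BBBBABBABBABBABBBBABBABBBBABBABBBBABBABBBBABBABBABBABBBBAB  (len 4896)

3584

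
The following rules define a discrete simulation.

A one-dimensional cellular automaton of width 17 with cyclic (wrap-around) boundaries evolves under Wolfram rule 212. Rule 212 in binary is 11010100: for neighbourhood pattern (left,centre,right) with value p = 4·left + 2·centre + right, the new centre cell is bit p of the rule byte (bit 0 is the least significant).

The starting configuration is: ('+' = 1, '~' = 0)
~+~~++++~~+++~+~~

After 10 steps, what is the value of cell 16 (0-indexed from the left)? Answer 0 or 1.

1

t=0: ~+~~++++~~+++~+~~
t=1: ~++~~++++~~++~++~
t=2: ~~++~~++++~~+~~++
t=3: +~~++~~++++~++~~+
t=4: ++~~++~~+++~~++~~
t=5: ~++~~++~~+++~~++~
t=6: ~~++~~++~~+++~~++
t=7: +~~++~~++~~+++~~+
t=8: ++~~++~~++~~+++~~
t=9: ~++~~++~~++~~+++~
t=10: ~~++~~++~~++~~+++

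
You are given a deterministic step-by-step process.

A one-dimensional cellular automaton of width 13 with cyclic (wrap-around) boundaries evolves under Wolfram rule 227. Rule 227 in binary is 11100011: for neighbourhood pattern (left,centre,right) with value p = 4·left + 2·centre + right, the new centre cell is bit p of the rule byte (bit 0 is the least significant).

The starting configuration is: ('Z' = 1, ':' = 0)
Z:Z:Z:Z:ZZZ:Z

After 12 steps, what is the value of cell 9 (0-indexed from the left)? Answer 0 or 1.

gen 0: Z:Z:Z:Z:ZZZ:Z
gen 1: ZZ:Z:Z:Z:ZZZ:
gen 2: :ZZ:Z:Z:Z:ZZZ
gen 3: Z:ZZ:Z:Z:Z:ZZ
gen 4: ZZ:ZZ:Z:Z:Z:Z
gen 5: ZZZ:ZZ:Z:Z:Z:
gen 6: :ZZZ:ZZ:Z:Z:Z
gen 7: Z:ZZZ:ZZ:Z:Z:
gen 8: :Z:ZZZ:ZZ:Z:Z
gen 9: Z:Z:ZZZ:ZZ:Z:
gen 10: :Z:Z:ZZZ:ZZ:Z
gen 11: Z:Z:Z:ZZZ:ZZ:
gen 12: :Z:Z:Z:ZZZ:ZZ

1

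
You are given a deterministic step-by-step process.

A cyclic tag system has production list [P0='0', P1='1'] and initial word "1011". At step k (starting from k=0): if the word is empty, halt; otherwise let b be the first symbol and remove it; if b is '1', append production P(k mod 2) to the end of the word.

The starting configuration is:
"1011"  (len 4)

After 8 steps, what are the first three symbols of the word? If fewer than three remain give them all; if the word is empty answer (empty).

(empty)

[0] "1011"  (len 4)
[1] "0110"  (len 4)
[2] "110"  (len 3)
[3] "100"  (len 3)
[4] "001"  (len 3)
[5] "01"  (len 2)
[6] "1"  (len 1)
[7] "0"  (len 1)
[8] (halted — word empty)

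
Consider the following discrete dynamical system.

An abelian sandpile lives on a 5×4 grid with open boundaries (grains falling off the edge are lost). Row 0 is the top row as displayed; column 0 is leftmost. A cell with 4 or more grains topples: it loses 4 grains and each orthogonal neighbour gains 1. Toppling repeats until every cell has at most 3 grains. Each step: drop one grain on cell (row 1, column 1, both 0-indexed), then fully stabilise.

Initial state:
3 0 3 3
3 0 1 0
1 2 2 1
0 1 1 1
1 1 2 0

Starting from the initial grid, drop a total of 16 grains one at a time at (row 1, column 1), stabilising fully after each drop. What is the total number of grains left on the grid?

33

0) 3 0 3 3
3 0 1 0
1 2 2 1
0 1 1 1
1 1 2 0
1) 3 0 3 3
3 1 1 0
1 2 2 1
0 1 1 1
1 1 2 0
2) 3 0 3 3
3 2 1 0
1 2 2 1
0 1 1 1
1 1 2 0
3) 3 0 3 3
3 3 1 0
1 2 2 1
0 1 1 1
1 1 2 0
4) 0 2 3 3
1 1 2 0
2 3 2 1
0 1 1 1
1 1 2 0
5) 0 2 3 3
1 2 2 0
2 3 2 1
0 1 1 1
1 1 2 0
6) 0 2 3 3
1 3 2 0
2 3 2 1
0 1 1 1
1 1 2 0
7) 0 3 3 3
2 1 3 0
3 0 3 1
0 2 1 1
1 1 2 0
8) 0 3 3 3
2 2 3 0
3 0 3 1
0 2 1 1
1 1 2 0
9) 0 3 3 3
2 3 3 0
3 0 3 1
0 2 1 1
1 1 2 0
10) 1 1 2 0
3 2 2 2
3 2 0 2
0 2 2 1
1 1 2 0
11) 1 1 2 0
3 3 2 2
3 2 0 2
0 2 2 1
1 1 2 0
12) 2 2 2 0
1 2 3 2
1 0 1 2
1 3 2 1
1 1 2 0
13) 2 2 2 0
1 3 3 2
1 0 1 2
1 3 2 1
1 1 2 0
14) 2 3 3 0
2 1 0 3
1 1 2 2
1 3 2 1
1 1 2 0
15) 2 3 3 0
2 2 0 3
1 1 2 2
1 3 2 1
1 1 2 0
16) 2 3 3 0
2 3 0 3
1 1 2 2
1 3 2 1
1 1 2 0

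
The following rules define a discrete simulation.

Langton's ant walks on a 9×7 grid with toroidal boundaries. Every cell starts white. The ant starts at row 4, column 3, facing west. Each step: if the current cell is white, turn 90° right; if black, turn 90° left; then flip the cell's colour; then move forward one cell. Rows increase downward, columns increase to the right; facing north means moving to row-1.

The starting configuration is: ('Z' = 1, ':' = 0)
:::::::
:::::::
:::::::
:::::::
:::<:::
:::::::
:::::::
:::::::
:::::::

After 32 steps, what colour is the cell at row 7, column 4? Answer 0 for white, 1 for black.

0) :::::::
:::::::
:::::::
:::::::
:::<:::
:::::::
:::::::
:::::::
:::::::
1) :::::::
:::::::
:::::::
:::^:::
:::Z:::
:::::::
:::::::
:::::::
:::::::
2) :::::::
:::::::
:::::::
:::Z>::
:::Z:::
:::::::
:::::::
:::::::
:::::::
3) :::::::
:::::::
:::::::
:::ZZ::
:::Zv::
:::::::
:::::::
:::::::
:::::::
4) :::::::
:::::::
:::::::
:::ZZ::
:::<Z::
:::::::
:::::::
:::::::
:::::::
5) :::::::
:::::::
:::::::
:::ZZ::
::::Z::
:::v:::
:::::::
:::::::
:::::::
6) :::::::
:::::::
:::::::
:::ZZ::
::::Z::
::<Z:::
:::::::
:::::::
:::::::
7) :::::::
:::::::
:::::::
:::ZZ::
::^:Z::
::ZZ:::
:::::::
:::::::
:::::::
8) :::::::
:::::::
:::::::
:::ZZ::
::Z>Z::
::ZZ:::
:::::::
:::::::
:::::::
9) :::::::
:::::::
:::::::
:::ZZ::
::ZZZ::
::Zv:::
:::::::
:::::::
:::::::
10) :::::::
:::::::
:::::::
:::ZZ::
::ZZZ::
::Z:>::
:::::::
:::::::
:::::::
11) :::::::
:::::::
:::::::
:::ZZ::
::ZZZ::
::Z:Z::
::::v::
:::::::
:::::::
12) :::::::
:::::::
:::::::
:::ZZ::
::ZZZ::
::Z:Z::
:::<Z::
:::::::
:::::::
13) :::::::
:::::::
:::::::
:::ZZ::
::ZZZ::
::Z^Z::
:::ZZ::
:::::::
:::::::
14) :::::::
:::::::
:::::::
:::ZZ::
::ZZZ::
::ZZ>::
:::ZZ::
:::::::
:::::::
15) :::::::
:::::::
:::::::
:::ZZ::
::ZZ^::
::ZZ:::
:::ZZ::
:::::::
:::::::
16) :::::::
:::::::
:::::::
:::ZZ::
::Z<:::
::ZZ:::
:::ZZ::
:::::::
:::::::
17) :::::::
:::::::
:::::::
:::ZZ::
::Z::::
::Zv:::
:::ZZ::
:::::::
:::::::
18) :::::::
:::::::
:::::::
:::ZZ::
::Z::::
::Z:>::
:::ZZ::
:::::::
:::::::
19) :::::::
:::::::
:::::::
:::ZZ::
::Z::::
::Z:Z::
:::Zv::
:::::::
:::::::
20) :::::::
:::::::
:::::::
:::ZZ::
::Z::::
::Z:Z::
:::Z:>:
:::::::
:::::::
21) :::::::
:::::::
:::::::
:::ZZ::
::Z::::
::Z:Z::
:::Z:Z:
:::::v:
:::::::
22) :::::::
:::::::
:::::::
:::ZZ::
::Z::::
::Z:Z::
:::Z:Z:
::::<Z:
:::::::
23) :::::::
:::::::
:::::::
:::ZZ::
::Z::::
::Z:Z::
:::Z^Z:
::::ZZ:
:::::::
24) :::::::
:::::::
:::::::
:::ZZ::
::Z::::
::Z:Z::
:::ZZ>:
::::ZZ:
:::::::
25) :::::::
:::::::
:::::::
:::ZZ::
::Z::::
::Z:Z^:
:::ZZ::
::::ZZ:
:::::::
26) :::::::
:::::::
:::::::
:::ZZ::
::Z::::
::Z:ZZ>
:::ZZ::
::::ZZ:
:::::::
27) :::::::
:::::::
:::::::
:::ZZ::
::Z::::
::Z:ZZZ
:::ZZ:v
::::ZZ:
:::::::
28) :::::::
:::::::
:::::::
:::ZZ::
::Z::::
::Z:ZZZ
:::ZZ<Z
::::ZZ:
:::::::
29) :::::::
:::::::
:::::::
:::ZZ::
::Z::::
::Z:Z^Z
:::ZZZZ
::::ZZ:
:::::::
30) :::::::
:::::::
:::::::
:::ZZ::
::Z::::
::Z:<:Z
:::ZZZZ
::::ZZ:
:::::::
31) :::::::
:::::::
:::::::
:::ZZ::
::Z::::
::Z:::Z
:::ZvZZ
::::ZZ:
:::::::
32) :::::::
:::::::
:::::::
:::ZZ::
::Z::::
::Z:::Z
:::Z:>Z
::::ZZ:
:::::::

1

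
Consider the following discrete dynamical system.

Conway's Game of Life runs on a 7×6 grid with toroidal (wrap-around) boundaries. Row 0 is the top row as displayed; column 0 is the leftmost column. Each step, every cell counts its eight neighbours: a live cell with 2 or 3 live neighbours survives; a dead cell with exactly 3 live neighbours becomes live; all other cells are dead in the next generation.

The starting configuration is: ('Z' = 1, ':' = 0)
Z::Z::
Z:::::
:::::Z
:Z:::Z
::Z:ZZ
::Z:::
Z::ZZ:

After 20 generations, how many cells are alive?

t=0: Z::Z::
Z:::::
:::::Z
:Z:::Z
::Z:ZZ
::Z:::
Z::ZZ:
t=1: ZZ:ZZ:
Z::::Z
:::::Z
:::::Z
ZZZZZZ
:ZZ:::
:ZZZZZ
t=2: ::::::
:Z::::
::::ZZ
:ZZZ::
:::ZZZ
::::::
:::::Z
t=3: ::::::
::::::
ZZ:ZZ:
Z:Z:::
:::ZZ:
:::::Z
::::::
t=4: ::::::
::::::
ZZZZ:Z
Z:Z:::
:::ZZZ
::::Z:
::::::
t=5: ::::::
ZZZ:::
Z:ZZ:Z
::::::
:::ZZZ
:::ZZZ
::::::
t=6: :Z::::
Z:ZZ:Z
Z:ZZ:Z
Z:Z:::
:::Z:Z
:::Z:Z
::::Z:
t=7: ZZZZZZ
:::Z:Z
::::::
Z:Z:::
Z:ZZ:Z
:::Z:Z
::::Z:
t=8: ZZZ:::
:Z:Z:Z
::::::
Z:ZZ:Z
Z:ZZ:Z
Z:ZZ:Z
:Z::::
t=9: ::::::
:Z::::
:Z:Z:Z
Z:ZZ:Z
::::::
:::Z:Z
:::Z:Z
t=10: ::::::
Z:Z:::
:Z:Z:Z
ZZZZ:Z
Z:ZZ:Z
::::::
::::::
t=11: ::::::
ZZZ:::
:::Z:Z
::::::
:::Z:Z
::::::
::::::
t=12: :Z::::
ZZZ:::
ZZZ:::
::::::
::::::
::::::
::::::
t=13: ZZZ:::
::::::
Z:Z:::
:Z::::
::::::
::::::
::::::
t=14: :Z::::
Z:Z:::
:Z::::
:Z::::
::::::
::::::
:Z::::
t=15: ZZZ:::
Z:Z:::
ZZZ:::
::::::
::::::
::::::
::::::
t=16: Z:Z:::
:::Z:Z
Z:Z:::
:Z::::
::::::
::::::
:Z::::
t=17: ZZZ:::
Z:ZZ:Z
ZZZ:::
:Z::::
::::::
::::::
:Z::::
t=18: :::Z:Z
:::Z:Z
:::Z:Z
ZZZ:::
::::::
::::::
ZZZ:::
t=19: :Z:Z:Z
Z:ZZ:Z
:Z:Z:Z
ZZZ:::
:Z::::
:Z::::
ZZZ:::
t=20: :::Z:Z
:::Z:Z
:::Z:Z
::::::
::::::
::::::
::::::

6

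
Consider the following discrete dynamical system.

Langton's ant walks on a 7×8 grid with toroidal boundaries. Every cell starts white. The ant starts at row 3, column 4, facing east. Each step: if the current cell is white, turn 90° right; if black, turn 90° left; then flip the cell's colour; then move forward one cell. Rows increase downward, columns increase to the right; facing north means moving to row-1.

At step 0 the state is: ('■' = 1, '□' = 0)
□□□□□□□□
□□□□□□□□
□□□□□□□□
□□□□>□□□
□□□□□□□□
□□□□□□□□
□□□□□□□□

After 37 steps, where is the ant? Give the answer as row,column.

gen 0: □□□□□□□□
□□□□□□□□
□□□□□□□□
□□□□>□□□
□□□□□□□□
□□□□□□□□
□□□□□□□□
gen 1: □□□□□□□□
□□□□□□□□
□□□□□□□□
□□□□■□□□
□□□□v□□□
□□□□□□□□
□□□□□□□□
gen 2: □□□□□□□□
□□□□□□□□
□□□□□□□□
□□□□■□□□
□□□<■□□□
□□□□□□□□
□□□□□□□□
gen 3: □□□□□□□□
□□□□□□□□
□□□□□□□□
□□□^■□□□
□□□■■□□□
□□□□□□□□
□□□□□□□□
gen 4: □□□□□□□□
□□□□□□□□
□□□□□□□□
□□□■>□□□
□□□■■□□□
□□□□□□□□
□□□□□□□□
gen 5: □□□□□□□□
□□□□□□□□
□□□□^□□□
□□□■□□□□
□□□■■□□□
□□□□□□□□
□□□□□□□□
gen 6: □□□□□□□□
□□□□□□□□
□□□□■>□□
□□□■□□□□
□□□■■□□□
□□□□□□□□
□□□□□□□□
gen 7: □□□□□□□□
□□□□□□□□
□□□□■■□□
□□□■□v□□
□□□■■□□□
□□□□□□□□
□□□□□□□□
gen 8: □□□□□□□□
□□□□□□□□
□□□□■■□□
□□□■<■□□
□□□■■□□□
□□□□□□□□
□□□□□□□□
gen 9: □□□□□□□□
□□□□□□□□
□□□□^■□□
□□□■■■□□
□□□■■□□□
□□□□□□□□
□□□□□□□□
gen 10: □□□□□□□□
□□□□□□□□
□□□<□■□□
□□□■■■□□
□□□■■□□□
□□□□□□□□
□□□□□□□□
gen 11: □□□□□□□□
□□□^□□□□
□□□■□■□□
□□□■■■□□
□□□■■□□□
□□□□□□□□
□□□□□□□□
gen 12: □□□□□□□□
□□□■>□□□
□□□■□■□□
□□□■■■□□
□□□■■□□□
□□□□□□□□
□□□□□□□□
gen 13: □□□□□□□□
□□□■■□□□
□□□■v■□□
□□□■■■□□
□□□■■□□□
□□□□□□□□
□□□□□□□□
gen 14: □□□□□□□□
□□□■■□□□
□□□<■■□□
□□□■■■□□
□□□■■□□□
□□□□□□□□
□□□□□□□□
gen 15: □□□□□□□□
□□□■■□□□
□□□□■■□□
□□□v■■□□
□□□■■□□□
□□□□□□□□
□□□□□□□□
gen 16: □□□□□□□□
□□□■■□□□
□□□□■■□□
□□□□>■□□
□□□■■□□□
□□□□□□□□
□□□□□□□□
gen 17: □□□□□□□□
□□□■■□□□
□□□□^■□□
□□□□□■□□
□□□■■□□□
□□□□□□□□
□□□□□□□□
gen 18: □□□□□□□□
□□□■■□□□
□□□<□■□□
□□□□□■□□
□□□■■□□□
□□□□□□□□
□□□□□□□□
gen 19: □□□□□□□□
□□□^■□□□
□□□■□■□□
□□□□□■□□
□□□■■□□□
□□□□□□□□
□□□□□□□□
gen 20: □□□□□□□□
□□<□■□□□
□□□■□■□□
□□□□□■□□
□□□■■□□□
□□□□□□□□
□□□□□□□□
gen 21: □□^□□□□□
□□■□■□□□
□□□■□■□□
□□□□□■□□
□□□■■□□□
□□□□□□□□
□□□□□□□□
gen 22: □□■>□□□□
□□■□■□□□
□□□■□■□□
□□□□□■□□
□□□■■□□□
□□□□□□□□
□□□□□□□□
gen 23: □□■■□□□□
□□■v■□□□
□□□■□■□□
□□□□□■□□
□□□■■□□□
□□□□□□□□
□□□□□□□□
gen 24: □□■■□□□□
□□<■■□□□
□□□■□■□□
□□□□□■□□
□□□■■□□□
□□□□□□□□
□□□□□□□□
gen 25: □□■■□□□□
□□□■■□□□
□□v■□■□□
□□□□□■□□
□□□■■□□□
□□□□□□□□
□□□□□□□□
gen 26: □□■■□□□□
□□□■■□□□
□<■■□■□□
□□□□□■□□
□□□■■□□□
□□□□□□□□
□□□□□□□□
gen 27: □□■■□□□□
□^□■■□□□
□■■■□■□□
□□□□□■□□
□□□■■□□□
□□□□□□□□
□□□□□□□□
gen 28: □□■■□□□□
□■>■■□□□
□■■■□■□□
□□□□□■□□
□□□■■□□□
□□□□□□□□
□□□□□□□□
gen 29: □□■■□□□□
□■■■■□□□
□■v■□■□□
□□□□□■□□
□□□■■□□□
□□□□□□□□
□□□□□□□□
gen 30: □□■■□□□□
□■■■■□□□
□■□>□■□□
□□□□□■□□
□□□■■□□□
□□□□□□□□
□□□□□□□□
gen 31: □□■■□□□□
□■■^■□□□
□■□□□■□□
□□□□□■□□
□□□■■□□□
□□□□□□□□
□□□□□□□□
gen 32: □□■■□□□□
□■<□■□□□
□■□□□■□□
□□□□□■□□
□□□■■□□□
□□□□□□□□
□□□□□□□□
gen 33: □□■■□□□□
□■□□■□□□
□■v□□■□□
□□□□□■□□
□□□■■□□□
□□□□□□□□
□□□□□□□□
gen 34: □□■■□□□□
□■□□■□□□
□<■□□■□□
□□□□□■□□
□□□■■□□□
□□□□□□□□
□□□□□□□□
gen 35: □□■■□□□□
□■□□■□□□
□□■□□■□□
□v□□□■□□
□□□■■□□□
□□□□□□□□
□□□□□□□□
gen 36: □□■■□□□□
□■□□■□□□
□□■□□■□□
<■□□□■□□
□□□■■□□□
□□□□□□□□
□□□□□□□□
gen 37: □□■■□□□□
□■□□■□□□
^□■□□■□□
■■□□□■□□
□□□■■□□□
□□□□□□□□
□□□□□□□□

2,0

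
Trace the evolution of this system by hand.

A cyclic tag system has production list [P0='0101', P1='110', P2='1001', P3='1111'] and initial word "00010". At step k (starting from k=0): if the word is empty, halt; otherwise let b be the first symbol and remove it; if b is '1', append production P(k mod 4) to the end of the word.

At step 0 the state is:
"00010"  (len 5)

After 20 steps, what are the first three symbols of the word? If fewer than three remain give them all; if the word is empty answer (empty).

010

step 0: "00010"  (len 5)
step 1: "0010"  (len 4)
step 2: "010"  (len 3)
step 3: "10"  (len 2)
step 4: "01111"  (len 5)
step 5: "1111"  (len 4)
step 6: "111110"  (len 6)
step 7: "111101001"  (len 9)
step 8: "111010011111"  (len 12)
step 9: "110100111110101"  (len 15)
step 10: "10100111110101110"  (len 17)
step 11: "01001111101011101001"  (len 20)
step 12: "1001111101011101001"  (len 19)
step 13: "0011111010111010010101"  (len 22)
step 14: "011111010111010010101"  (len 21)
step 15: "11111010111010010101"  (len 20)
step 16: "11110101110100101011111"  (len 23)
step 17: "11101011101001010111110101"  (len 26)
step 18: "1101011101001010111110101110"  (len 28)
step 19: "1010111010010101111101011101001"  (len 31)
step 20: "0101110100101011111010111010011111"  (len 34)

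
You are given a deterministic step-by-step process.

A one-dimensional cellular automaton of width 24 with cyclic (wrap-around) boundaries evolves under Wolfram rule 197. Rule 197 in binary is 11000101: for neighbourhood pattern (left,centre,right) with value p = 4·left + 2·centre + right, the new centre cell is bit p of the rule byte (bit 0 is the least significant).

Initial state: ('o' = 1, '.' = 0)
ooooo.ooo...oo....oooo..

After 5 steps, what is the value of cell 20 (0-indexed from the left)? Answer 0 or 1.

0

k=0  ooooo.ooo...oo....oooo..
k=1  .oooo..oo.o..o.oo..ooo..
k=2  ..ooo...o.o..o..o...oo.o
k=3  ...oo.o.o.o..o..o.o..o.o
k=4  .o..o.o.o.o..o..o.o..o.o
k=5  .o..o.o.o.o..o..o.o..o.o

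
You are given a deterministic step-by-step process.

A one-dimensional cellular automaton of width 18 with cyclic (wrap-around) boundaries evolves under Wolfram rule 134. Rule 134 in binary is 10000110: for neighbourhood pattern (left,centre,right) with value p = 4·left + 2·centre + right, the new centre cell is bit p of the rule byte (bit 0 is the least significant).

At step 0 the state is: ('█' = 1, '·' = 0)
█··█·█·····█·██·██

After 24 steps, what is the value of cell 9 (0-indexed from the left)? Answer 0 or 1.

[0] █··█·█·····█·██·██
[1] ··██·█····██·····█
[2] ·█···█···█······██
[3] ·█··██··██·····█··
[4] ██·█···█······██··
[5] ···█··██·····█···█
[6] ··██·█······██··██
[7] ·█···█·····█···█··
[8] ██··██····██··██··
[9] ···█·····█···█···█
[10] ··██····██··██··██
[11] ·█·····█···█···█··
[12] ██····██··██··██··
[13] ·····█···█···█···█
[14] ····██··██··██··██
[15] ···█···█···█···█··
[16] ··██··██··██··██··
[17] ·█···█···█···█····
[18] ██··██··██··██····
[19] ···█···█···█·····█
[20] ··██··██··██····██
[21] ·█···█···█·····█··
[22] ██··██··██····██··
[23] ···█···█·····█···█
[24] ··██··██····██··██

0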